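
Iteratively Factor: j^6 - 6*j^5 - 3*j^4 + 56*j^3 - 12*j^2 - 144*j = (j + 2)*(j^5 - 8*j^4 + 13*j^3 + 30*j^2 - 72*j) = (j - 3)*(j + 2)*(j^4 - 5*j^3 - 2*j^2 + 24*j) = (j - 3)^2*(j + 2)*(j^3 - 2*j^2 - 8*j) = j*(j - 3)^2*(j + 2)*(j^2 - 2*j - 8) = j*(j - 4)*(j - 3)^2*(j + 2)*(j + 2)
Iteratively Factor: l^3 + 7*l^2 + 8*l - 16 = (l + 4)*(l^2 + 3*l - 4) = (l - 1)*(l + 4)*(l + 4)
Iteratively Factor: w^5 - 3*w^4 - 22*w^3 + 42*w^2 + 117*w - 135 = (w + 3)*(w^4 - 6*w^3 - 4*w^2 + 54*w - 45) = (w - 3)*(w + 3)*(w^3 - 3*w^2 - 13*w + 15) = (w - 5)*(w - 3)*(w + 3)*(w^2 + 2*w - 3) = (w - 5)*(w - 3)*(w + 3)^2*(w - 1)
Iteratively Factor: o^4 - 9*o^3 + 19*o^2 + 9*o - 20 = (o - 1)*(o^3 - 8*o^2 + 11*o + 20) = (o - 1)*(o + 1)*(o^2 - 9*o + 20) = (o - 4)*(o - 1)*(o + 1)*(o - 5)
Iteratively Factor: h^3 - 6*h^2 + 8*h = (h)*(h^2 - 6*h + 8) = h*(h - 4)*(h - 2)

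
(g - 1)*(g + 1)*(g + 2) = g^3 + 2*g^2 - g - 2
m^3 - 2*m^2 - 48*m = m*(m - 8)*(m + 6)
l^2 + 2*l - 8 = (l - 2)*(l + 4)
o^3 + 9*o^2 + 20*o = o*(o + 4)*(o + 5)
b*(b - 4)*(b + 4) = b^3 - 16*b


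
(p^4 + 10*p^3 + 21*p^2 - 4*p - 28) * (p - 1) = p^5 + 9*p^4 + 11*p^3 - 25*p^2 - 24*p + 28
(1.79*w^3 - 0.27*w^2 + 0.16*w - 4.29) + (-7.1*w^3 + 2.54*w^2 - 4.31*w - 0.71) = -5.31*w^3 + 2.27*w^2 - 4.15*w - 5.0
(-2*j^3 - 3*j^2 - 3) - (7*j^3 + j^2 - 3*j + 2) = -9*j^3 - 4*j^2 + 3*j - 5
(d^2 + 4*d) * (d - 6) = d^3 - 2*d^2 - 24*d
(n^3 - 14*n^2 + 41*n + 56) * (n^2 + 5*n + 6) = n^5 - 9*n^4 - 23*n^3 + 177*n^2 + 526*n + 336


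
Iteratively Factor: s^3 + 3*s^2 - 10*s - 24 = (s - 3)*(s^2 + 6*s + 8) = (s - 3)*(s + 4)*(s + 2)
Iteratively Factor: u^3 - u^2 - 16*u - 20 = (u - 5)*(u^2 + 4*u + 4) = (u - 5)*(u + 2)*(u + 2)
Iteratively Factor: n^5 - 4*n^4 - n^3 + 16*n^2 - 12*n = (n - 2)*(n^4 - 2*n^3 - 5*n^2 + 6*n) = n*(n - 2)*(n^3 - 2*n^2 - 5*n + 6) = n*(n - 2)*(n - 1)*(n^2 - n - 6) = n*(n - 3)*(n - 2)*(n - 1)*(n + 2)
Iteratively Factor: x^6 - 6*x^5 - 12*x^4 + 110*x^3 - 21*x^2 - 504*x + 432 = (x - 3)*(x^5 - 3*x^4 - 21*x^3 + 47*x^2 + 120*x - 144) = (x - 3)*(x - 1)*(x^4 - 2*x^3 - 23*x^2 + 24*x + 144) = (x - 3)*(x - 1)*(x + 3)*(x^3 - 5*x^2 - 8*x + 48) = (x - 4)*(x - 3)*(x - 1)*(x + 3)*(x^2 - x - 12) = (x - 4)^2*(x - 3)*(x - 1)*(x + 3)*(x + 3)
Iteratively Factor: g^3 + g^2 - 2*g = (g - 1)*(g^2 + 2*g) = (g - 1)*(g + 2)*(g)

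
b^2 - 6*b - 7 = (b - 7)*(b + 1)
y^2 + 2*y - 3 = (y - 1)*(y + 3)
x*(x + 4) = x^2 + 4*x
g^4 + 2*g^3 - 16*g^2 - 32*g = g*(g - 4)*(g + 2)*(g + 4)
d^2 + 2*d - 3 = (d - 1)*(d + 3)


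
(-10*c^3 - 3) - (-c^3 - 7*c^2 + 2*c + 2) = -9*c^3 + 7*c^2 - 2*c - 5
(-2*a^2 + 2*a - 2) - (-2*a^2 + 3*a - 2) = -a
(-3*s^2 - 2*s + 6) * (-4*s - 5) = 12*s^3 + 23*s^2 - 14*s - 30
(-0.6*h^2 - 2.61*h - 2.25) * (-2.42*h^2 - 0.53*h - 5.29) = 1.452*h^4 + 6.6342*h^3 + 10.0023*h^2 + 14.9994*h + 11.9025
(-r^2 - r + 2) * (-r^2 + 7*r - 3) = r^4 - 6*r^3 - 6*r^2 + 17*r - 6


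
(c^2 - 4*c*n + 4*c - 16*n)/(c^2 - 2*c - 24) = (c - 4*n)/(c - 6)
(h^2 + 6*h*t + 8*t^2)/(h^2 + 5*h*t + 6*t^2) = (h + 4*t)/(h + 3*t)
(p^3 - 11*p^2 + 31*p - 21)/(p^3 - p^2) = 1 - 10/p + 21/p^2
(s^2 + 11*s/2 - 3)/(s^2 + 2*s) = (s^2 + 11*s/2 - 3)/(s*(s + 2))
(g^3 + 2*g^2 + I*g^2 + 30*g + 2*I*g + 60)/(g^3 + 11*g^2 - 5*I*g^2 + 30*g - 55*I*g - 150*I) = (g^2 + g*(2 + 6*I) + 12*I)/(g^2 + 11*g + 30)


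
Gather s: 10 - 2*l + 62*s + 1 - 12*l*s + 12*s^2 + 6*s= -2*l + 12*s^2 + s*(68 - 12*l) + 11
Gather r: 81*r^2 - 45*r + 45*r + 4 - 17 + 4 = 81*r^2 - 9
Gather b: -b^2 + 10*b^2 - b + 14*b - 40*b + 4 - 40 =9*b^2 - 27*b - 36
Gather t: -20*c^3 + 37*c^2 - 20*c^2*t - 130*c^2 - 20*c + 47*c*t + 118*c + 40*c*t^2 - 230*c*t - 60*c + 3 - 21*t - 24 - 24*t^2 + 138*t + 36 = -20*c^3 - 93*c^2 + 38*c + t^2*(40*c - 24) + t*(-20*c^2 - 183*c + 117) + 15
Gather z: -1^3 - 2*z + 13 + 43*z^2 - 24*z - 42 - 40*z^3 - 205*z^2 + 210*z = -40*z^3 - 162*z^2 + 184*z - 30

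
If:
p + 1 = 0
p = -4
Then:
No Solution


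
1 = 1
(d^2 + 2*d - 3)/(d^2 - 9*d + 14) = (d^2 + 2*d - 3)/(d^2 - 9*d + 14)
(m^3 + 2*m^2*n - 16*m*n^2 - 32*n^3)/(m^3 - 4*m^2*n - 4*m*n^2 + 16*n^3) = (m + 4*n)/(m - 2*n)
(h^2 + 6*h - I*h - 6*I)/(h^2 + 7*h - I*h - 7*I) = (h + 6)/(h + 7)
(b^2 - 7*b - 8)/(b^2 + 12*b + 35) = (b^2 - 7*b - 8)/(b^2 + 12*b + 35)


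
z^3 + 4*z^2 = z^2*(z + 4)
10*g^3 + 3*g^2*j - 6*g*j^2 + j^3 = (-5*g + j)*(-2*g + j)*(g + j)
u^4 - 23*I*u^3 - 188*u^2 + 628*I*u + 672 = (u - 8*I)*(u - 7*I)*(u - 6*I)*(u - 2*I)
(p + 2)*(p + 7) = p^2 + 9*p + 14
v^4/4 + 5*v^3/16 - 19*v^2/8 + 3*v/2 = v*(v/4 + 1)*(v - 2)*(v - 3/4)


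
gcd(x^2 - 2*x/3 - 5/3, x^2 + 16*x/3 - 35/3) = x - 5/3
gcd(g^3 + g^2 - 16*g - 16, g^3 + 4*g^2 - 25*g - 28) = g^2 - 3*g - 4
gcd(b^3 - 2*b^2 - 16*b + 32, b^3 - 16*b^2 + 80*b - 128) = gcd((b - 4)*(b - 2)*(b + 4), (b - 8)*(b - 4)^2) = b - 4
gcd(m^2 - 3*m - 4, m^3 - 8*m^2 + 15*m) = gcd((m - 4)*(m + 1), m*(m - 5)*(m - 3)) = 1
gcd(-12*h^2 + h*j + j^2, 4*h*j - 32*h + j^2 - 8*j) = 4*h + j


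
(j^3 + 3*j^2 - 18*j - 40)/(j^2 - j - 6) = (j^2 + j - 20)/(j - 3)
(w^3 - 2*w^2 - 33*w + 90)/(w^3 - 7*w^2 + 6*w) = (w^3 - 2*w^2 - 33*w + 90)/(w*(w^2 - 7*w + 6))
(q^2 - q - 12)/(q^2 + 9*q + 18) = (q - 4)/(q + 6)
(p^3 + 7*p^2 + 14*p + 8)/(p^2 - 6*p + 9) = (p^3 + 7*p^2 + 14*p + 8)/(p^2 - 6*p + 9)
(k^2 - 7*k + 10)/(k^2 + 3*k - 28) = (k^2 - 7*k + 10)/(k^2 + 3*k - 28)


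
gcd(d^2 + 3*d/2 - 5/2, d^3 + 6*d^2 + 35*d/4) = d + 5/2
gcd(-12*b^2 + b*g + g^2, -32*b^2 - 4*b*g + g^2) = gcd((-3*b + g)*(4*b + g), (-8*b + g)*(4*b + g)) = 4*b + g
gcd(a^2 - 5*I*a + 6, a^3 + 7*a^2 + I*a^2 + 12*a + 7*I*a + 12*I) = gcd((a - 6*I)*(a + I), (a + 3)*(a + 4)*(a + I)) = a + I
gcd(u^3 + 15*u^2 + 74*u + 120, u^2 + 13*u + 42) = u + 6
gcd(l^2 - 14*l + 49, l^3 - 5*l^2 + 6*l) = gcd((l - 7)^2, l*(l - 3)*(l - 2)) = 1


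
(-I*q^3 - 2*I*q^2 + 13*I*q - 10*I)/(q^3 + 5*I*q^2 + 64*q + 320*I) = I*(-q^3 - 2*q^2 + 13*q - 10)/(q^3 + 5*I*q^2 + 64*q + 320*I)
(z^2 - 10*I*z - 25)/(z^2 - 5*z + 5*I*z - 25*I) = (z^2 - 10*I*z - 25)/(z^2 + 5*z*(-1 + I) - 25*I)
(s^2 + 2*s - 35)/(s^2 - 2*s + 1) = (s^2 + 2*s - 35)/(s^2 - 2*s + 1)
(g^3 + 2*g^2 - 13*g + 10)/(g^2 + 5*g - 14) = (g^2 + 4*g - 5)/(g + 7)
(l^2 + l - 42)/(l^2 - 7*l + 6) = (l + 7)/(l - 1)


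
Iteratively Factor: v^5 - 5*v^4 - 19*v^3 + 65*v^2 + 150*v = (v)*(v^4 - 5*v^3 - 19*v^2 + 65*v + 150) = v*(v - 5)*(v^3 - 19*v - 30) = v*(v - 5)^2*(v^2 + 5*v + 6) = v*(v - 5)^2*(v + 3)*(v + 2)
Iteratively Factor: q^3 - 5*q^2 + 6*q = (q)*(q^2 - 5*q + 6) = q*(q - 3)*(q - 2)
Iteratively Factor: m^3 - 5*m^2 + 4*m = (m - 1)*(m^2 - 4*m) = m*(m - 1)*(m - 4)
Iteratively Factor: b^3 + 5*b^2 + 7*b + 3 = (b + 1)*(b^2 + 4*b + 3) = (b + 1)*(b + 3)*(b + 1)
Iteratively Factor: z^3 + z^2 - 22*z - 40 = (z + 2)*(z^2 - z - 20) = (z - 5)*(z + 2)*(z + 4)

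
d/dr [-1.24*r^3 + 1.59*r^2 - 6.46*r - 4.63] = -3.72*r^2 + 3.18*r - 6.46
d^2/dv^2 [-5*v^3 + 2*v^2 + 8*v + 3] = 4 - 30*v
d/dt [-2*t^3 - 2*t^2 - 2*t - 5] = -6*t^2 - 4*t - 2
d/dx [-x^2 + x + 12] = 1 - 2*x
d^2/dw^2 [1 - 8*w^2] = -16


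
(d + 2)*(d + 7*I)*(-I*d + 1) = -I*d^3 + 8*d^2 - 2*I*d^2 + 16*d + 7*I*d + 14*I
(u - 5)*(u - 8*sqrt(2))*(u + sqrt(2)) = u^3 - 7*sqrt(2)*u^2 - 5*u^2 - 16*u + 35*sqrt(2)*u + 80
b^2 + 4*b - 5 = (b - 1)*(b + 5)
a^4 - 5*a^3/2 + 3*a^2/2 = a^2*(a - 3/2)*(a - 1)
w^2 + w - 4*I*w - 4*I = (w + 1)*(w - 4*I)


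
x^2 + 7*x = x*(x + 7)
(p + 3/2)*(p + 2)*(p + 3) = p^3 + 13*p^2/2 + 27*p/2 + 9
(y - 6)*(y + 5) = y^2 - y - 30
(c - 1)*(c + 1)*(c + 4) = c^3 + 4*c^2 - c - 4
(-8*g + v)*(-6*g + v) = 48*g^2 - 14*g*v + v^2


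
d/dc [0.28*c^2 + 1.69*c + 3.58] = 0.56*c + 1.69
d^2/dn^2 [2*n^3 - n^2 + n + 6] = 12*n - 2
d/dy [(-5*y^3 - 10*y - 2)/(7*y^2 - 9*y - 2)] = (-35*y^4 + 90*y^3 + 100*y^2 + 28*y + 2)/(49*y^4 - 126*y^3 + 53*y^2 + 36*y + 4)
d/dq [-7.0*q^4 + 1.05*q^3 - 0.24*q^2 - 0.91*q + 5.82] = -28.0*q^3 + 3.15*q^2 - 0.48*q - 0.91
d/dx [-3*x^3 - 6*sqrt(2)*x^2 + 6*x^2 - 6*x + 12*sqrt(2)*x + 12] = -9*x^2 - 12*sqrt(2)*x + 12*x - 6 + 12*sqrt(2)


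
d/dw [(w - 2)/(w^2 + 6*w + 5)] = (w^2 + 6*w - 2*(w - 2)*(w + 3) + 5)/(w^2 + 6*w + 5)^2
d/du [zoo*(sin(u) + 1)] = zoo*cos(u)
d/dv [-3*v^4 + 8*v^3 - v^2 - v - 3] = -12*v^3 + 24*v^2 - 2*v - 1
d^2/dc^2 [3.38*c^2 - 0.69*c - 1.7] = 6.76000000000000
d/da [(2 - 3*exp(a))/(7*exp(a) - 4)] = -2*exp(a)/(7*exp(a) - 4)^2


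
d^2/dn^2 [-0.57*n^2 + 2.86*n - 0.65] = -1.14000000000000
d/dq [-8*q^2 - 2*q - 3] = -16*q - 2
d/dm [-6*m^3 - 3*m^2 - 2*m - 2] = -18*m^2 - 6*m - 2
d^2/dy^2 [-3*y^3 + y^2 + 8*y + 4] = 2 - 18*y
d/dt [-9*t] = -9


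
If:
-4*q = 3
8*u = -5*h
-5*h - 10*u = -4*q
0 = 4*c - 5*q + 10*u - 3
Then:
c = 57/16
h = 12/5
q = -3/4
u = -3/2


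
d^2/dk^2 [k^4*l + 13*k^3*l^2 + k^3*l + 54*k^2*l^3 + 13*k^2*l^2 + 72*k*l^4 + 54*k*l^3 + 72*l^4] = 2*l*(6*k^2 + 39*k*l + 3*k + 54*l^2 + 13*l)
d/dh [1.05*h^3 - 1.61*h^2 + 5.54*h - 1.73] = 3.15*h^2 - 3.22*h + 5.54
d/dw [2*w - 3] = 2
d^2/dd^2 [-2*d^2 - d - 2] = -4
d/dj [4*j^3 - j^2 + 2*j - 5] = 12*j^2 - 2*j + 2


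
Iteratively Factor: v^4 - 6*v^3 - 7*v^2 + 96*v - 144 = (v - 3)*(v^3 - 3*v^2 - 16*v + 48) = (v - 3)*(v + 4)*(v^2 - 7*v + 12) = (v - 4)*(v - 3)*(v + 4)*(v - 3)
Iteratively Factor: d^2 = (d)*(d)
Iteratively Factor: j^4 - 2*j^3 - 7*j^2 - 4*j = (j)*(j^3 - 2*j^2 - 7*j - 4) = j*(j + 1)*(j^2 - 3*j - 4) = j*(j - 4)*(j + 1)*(j + 1)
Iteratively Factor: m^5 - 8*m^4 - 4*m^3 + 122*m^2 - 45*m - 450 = (m - 5)*(m^4 - 3*m^3 - 19*m^2 + 27*m + 90) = (m - 5)*(m - 3)*(m^3 - 19*m - 30) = (m - 5)^2*(m - 3)*(m^2 + 5*m + 6) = (m - 5)^2*(m - 3)*(m + 3)*(m + 2)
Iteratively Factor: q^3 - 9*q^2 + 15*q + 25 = (q + 1)*(q^2 - 10*q + 25) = (q - 5)*(q + 1)*(q - 5)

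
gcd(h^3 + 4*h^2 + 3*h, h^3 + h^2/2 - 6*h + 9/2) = h + 3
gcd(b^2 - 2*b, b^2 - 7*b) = b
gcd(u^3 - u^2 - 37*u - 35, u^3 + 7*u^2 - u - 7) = u + 1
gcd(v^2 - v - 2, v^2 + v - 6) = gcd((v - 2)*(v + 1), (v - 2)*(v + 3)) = v - 2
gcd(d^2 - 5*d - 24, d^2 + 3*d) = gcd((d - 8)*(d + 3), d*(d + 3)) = d + 3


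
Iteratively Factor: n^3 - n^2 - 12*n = (n - 4)*(n^2 + 3*n) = n*(n - 4)*(n + 3)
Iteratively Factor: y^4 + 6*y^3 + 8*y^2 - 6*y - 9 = (y + 1)*(y^3 + 5*y^2 + 3*y - 9) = (y + 1)*(y + 3)*(y^2 + 2*y - 3) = (y - 1)*(y + 1)*(y + 3)*(y + 3)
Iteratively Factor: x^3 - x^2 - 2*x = (x + 1)*(x^2 - 2*x) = (x - 2)*(x + 1)*(x)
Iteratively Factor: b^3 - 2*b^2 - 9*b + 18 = (b - 2)*(b^2 - 9) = (b - 3)*(b - 2)*(b + 3)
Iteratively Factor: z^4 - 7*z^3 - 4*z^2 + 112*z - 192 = (z + 4)*(z^3 - 11*z^2 + 40*z - 48) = (z - 3)*(z + 4)*(z^2 - 8*z + 16) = (z - 4)*(z - 3)*(z + 4)*(z - 4)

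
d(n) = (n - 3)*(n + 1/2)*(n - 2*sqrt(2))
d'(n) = (n - 3)*(n + 1/2) + (n - 3)*(n - 2*sqrt(2)) + (n + 1/2)*(n - 2*sqrt(2))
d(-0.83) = -4.62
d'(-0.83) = 16.48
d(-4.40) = -208.61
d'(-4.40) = 110.54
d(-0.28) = 2.24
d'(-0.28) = 8.79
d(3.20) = 0.27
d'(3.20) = 2.19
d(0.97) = 5.55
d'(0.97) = -1.94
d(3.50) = 1.34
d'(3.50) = 5.02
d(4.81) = 19.05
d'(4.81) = 23.72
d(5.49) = 39.70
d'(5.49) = 37.49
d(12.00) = 1031.80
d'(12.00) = 309.69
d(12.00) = 1031.80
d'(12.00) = 309.69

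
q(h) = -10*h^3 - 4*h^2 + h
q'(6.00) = -1127.00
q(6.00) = -2298.00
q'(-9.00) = -2357.00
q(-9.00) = 6957.00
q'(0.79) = -24.04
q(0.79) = -6.64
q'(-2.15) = -120.48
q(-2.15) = 78.74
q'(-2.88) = -224.79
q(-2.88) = 202.82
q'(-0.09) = 1.48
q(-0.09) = -0.12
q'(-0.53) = -3.19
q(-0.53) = -0.16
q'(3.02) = -296.77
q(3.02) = -308.90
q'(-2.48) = -163.67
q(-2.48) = 125.45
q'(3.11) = -314.04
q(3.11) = -336.38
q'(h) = -30*h^2 - 8*h + 1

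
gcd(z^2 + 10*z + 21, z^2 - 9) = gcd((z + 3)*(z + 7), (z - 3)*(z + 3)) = z + 3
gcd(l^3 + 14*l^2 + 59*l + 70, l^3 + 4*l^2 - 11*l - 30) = l^2 + 7*l + 10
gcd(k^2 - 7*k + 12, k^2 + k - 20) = k - 4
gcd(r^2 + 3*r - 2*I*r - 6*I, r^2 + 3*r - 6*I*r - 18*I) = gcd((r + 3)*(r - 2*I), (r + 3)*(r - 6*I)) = r + 3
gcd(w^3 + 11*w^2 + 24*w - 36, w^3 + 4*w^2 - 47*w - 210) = w + 6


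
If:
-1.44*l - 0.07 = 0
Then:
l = -0.05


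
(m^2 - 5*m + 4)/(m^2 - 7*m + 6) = (m - 4)/(m - 6)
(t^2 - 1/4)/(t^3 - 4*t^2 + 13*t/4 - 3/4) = (2*t + 1)/(2*t^2 - 7*t + 3)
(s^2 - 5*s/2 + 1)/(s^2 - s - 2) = (s - 1/2)/(s + 1)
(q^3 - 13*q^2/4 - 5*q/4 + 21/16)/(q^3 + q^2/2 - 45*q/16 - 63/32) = 2*(4*q^2 - 16*q + 7)/(8*q^2 - 2*q - 21)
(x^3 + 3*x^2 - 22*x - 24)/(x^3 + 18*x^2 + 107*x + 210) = (x^2 - 3*x - 4)/(x^2 + 12*x + 35)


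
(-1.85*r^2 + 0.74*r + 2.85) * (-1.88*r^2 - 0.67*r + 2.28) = 3.478*r^4 - 0.1517*r^3 - 10.0718*r^2 - 0.2223*r + 6.498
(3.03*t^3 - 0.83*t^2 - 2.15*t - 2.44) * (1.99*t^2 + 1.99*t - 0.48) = 6.0297*t^5 + 4.378*t^4 - 7.3846*t^3 - 8.7357*t^2 - 3.8236*t + 1.1712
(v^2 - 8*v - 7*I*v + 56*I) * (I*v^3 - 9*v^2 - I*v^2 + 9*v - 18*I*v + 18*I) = I*v^5 - 2*v^4 - 9*I*v^4 + 18*v^3 + 53*I*v^3 - 142*v^2 - 405*I*v^2 + 1134*v + 360*I*v - 1008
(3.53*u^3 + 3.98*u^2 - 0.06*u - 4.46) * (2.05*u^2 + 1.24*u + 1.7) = 7.2365*u^5 + 12.5362*u^4 + 10.8132*u^3 - 2.4514*u^2 - 5.6324*u - 7.582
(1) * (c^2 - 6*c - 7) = c^2 - 6*c - 7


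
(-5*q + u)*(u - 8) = -5*q*u + 40*q + u^2 - 8*u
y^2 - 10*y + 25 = (y - 5)^2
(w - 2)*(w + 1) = w^2 - w - 2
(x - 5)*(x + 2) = x^2 - 3*x - 10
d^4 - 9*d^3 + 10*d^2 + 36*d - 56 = (d - 7)*(d - 2)^2*(d + 2)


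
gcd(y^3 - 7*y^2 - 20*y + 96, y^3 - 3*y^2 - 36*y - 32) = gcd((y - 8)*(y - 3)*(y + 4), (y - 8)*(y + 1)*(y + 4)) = y^2 - 4*y - 32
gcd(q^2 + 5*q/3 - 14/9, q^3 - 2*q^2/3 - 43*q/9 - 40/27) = 1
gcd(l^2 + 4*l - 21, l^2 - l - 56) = l + 7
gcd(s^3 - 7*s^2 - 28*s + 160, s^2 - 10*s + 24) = s - 4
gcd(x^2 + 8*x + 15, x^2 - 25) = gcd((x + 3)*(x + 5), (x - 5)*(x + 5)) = x + 5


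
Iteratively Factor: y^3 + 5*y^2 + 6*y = (y)*(y^2 + 5*y + 6) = y*(y + 3)*(y + 2)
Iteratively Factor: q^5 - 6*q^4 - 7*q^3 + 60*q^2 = (q + 3)*(q^4 - 9*q^3 + 20*q^2) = (q - 5)*(q + 3)*(q^3 - 4*q^2) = q*(q - 5)*(q + 3)*(q^2 - 4*q) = q^2*(q - 5)*(q + 3)*(q - 4)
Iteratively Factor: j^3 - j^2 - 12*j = (j)*(j^2 - j - 12) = j*(j + 3)*(j - 4)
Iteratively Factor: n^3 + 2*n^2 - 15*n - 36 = (n + 3)*(n^2 - n - 12) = (n + 3)^2*(n - 4)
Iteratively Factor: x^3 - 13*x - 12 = (x + 1)*(x^2 - x - 12) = (x + 1)*(x + 3)*(x - 4)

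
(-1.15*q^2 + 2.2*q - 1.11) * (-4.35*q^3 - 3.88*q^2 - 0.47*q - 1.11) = 5.0025*q^5 - 5.108*q^4 - 3.167*q^3 + 4.5493*q^2 - 1.9203*q + 1.2321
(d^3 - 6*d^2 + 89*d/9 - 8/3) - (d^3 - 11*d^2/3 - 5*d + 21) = -7*d^2/3 + 134*d/9 - 71/3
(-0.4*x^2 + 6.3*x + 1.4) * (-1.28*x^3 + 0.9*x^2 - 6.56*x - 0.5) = 0.512*x^5 - 8.424*x^4 + 6.502*x^3 - 39.868*x^2 - 12.334*x - 0.7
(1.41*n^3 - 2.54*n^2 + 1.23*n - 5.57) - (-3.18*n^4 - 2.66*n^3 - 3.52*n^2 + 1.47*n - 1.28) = 3.18*n^4 + 4.07*n^3 + 0.98*n^2 - 0.24*n - 4.29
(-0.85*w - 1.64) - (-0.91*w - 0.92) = 0.0600000000000001*w - 0.72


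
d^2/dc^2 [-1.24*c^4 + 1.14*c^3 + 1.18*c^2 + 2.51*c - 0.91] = -14.88*c^2 + 6.84*c + 2.36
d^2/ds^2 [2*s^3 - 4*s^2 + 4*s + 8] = 12*s - 8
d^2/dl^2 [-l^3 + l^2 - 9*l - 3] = 2 - 6*l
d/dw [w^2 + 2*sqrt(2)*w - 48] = 2*w + 2*sqrt(2)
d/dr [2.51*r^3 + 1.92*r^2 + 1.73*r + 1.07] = 7.53*r^2 + 3.84*r + 1.73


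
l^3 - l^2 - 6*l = l*(l - 3)*(l + 2)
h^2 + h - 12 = (h - 3)*(h + 4)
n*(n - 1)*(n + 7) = n^3 + 6*n^2 - 7*n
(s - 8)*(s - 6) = s^2 - 14*s + 48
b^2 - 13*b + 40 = (b - 8)*(b - 5)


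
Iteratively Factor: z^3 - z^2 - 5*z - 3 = (z - 3)*(z^2 + 2*z + 1) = (z - 3)*(z + 1)*(z + 1)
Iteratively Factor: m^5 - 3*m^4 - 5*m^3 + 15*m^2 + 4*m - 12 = (m - 1)*(m^4 - 2*m^3 - 7*m^2 + 8*m + 12) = (m - 1)*(m + 2)*(m^3 - 4*m^2 + m + 6) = (m - 3)*(m - 1)*(m + 2)*(m^2 - m - 2) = (m - 3)*(m - 1)*(m + 1)*(m + 2)*(m - 2)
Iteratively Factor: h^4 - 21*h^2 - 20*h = (h - 5)*(h^3 + 5*h^2 + 4*h) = (h - 5)*(h + 4)*(h^2 + h) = (h - 5)*(h + 1)*(h + 4)*(h)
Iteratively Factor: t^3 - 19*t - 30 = (t + 2)*(t^2 - 2*t - 15) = (t + 2)*(t + 3)*(t - 5)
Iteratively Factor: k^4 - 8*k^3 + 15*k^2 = (k)*(k^3 - 8*k^2 + 15*k) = k*(k - 3)*(k^2 - 5*k) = k*(k - 5)*(k - 3)*(k)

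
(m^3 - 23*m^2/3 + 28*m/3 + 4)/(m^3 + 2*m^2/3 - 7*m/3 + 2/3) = (3*m^3 - 23*m^2 + 28*m + 12)/(3*m^3 + 2*m^2 - 7*m + 2)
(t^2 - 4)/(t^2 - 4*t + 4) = (t + 2)/(t - 2)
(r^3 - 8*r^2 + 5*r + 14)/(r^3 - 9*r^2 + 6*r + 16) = (r - 7)/(r - 8)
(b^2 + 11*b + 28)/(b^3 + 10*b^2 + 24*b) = (b + 7)/(b*(b + 6))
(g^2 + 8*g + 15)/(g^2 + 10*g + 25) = (g + 3)/(g + 5)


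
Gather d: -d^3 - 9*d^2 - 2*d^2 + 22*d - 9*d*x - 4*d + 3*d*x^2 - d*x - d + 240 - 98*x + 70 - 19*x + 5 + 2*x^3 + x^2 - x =-d^3 - 11*d^2 + d*(3*x^2 - 10*x + 17) + 2*x^3 + x^2 - 118*x + 315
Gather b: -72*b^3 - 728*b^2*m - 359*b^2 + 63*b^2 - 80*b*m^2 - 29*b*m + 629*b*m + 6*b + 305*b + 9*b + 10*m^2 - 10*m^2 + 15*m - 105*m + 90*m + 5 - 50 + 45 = -72*b^3 + b^2*(-728*m - 296) + b*(-80*m^2 + 600*m + 320)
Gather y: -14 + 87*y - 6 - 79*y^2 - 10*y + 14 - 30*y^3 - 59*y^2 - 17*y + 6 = -30*y^3 - 138*y^2 + 60*y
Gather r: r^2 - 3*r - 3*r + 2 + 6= r^2 - 6*r + 8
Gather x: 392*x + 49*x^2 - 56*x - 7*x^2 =42*x^2 + 336*x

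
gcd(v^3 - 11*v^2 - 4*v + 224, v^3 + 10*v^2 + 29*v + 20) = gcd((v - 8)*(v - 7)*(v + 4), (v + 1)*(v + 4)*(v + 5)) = v + 4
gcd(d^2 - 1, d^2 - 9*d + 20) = 1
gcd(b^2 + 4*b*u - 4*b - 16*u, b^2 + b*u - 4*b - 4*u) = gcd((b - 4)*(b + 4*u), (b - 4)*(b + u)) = b - 4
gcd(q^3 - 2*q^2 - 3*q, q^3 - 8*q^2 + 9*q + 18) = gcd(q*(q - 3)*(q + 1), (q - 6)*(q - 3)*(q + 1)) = q^2 - 2*q - 3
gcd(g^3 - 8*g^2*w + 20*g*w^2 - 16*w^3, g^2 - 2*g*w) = -g + 2*w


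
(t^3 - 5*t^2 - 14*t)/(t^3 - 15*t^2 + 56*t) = (t + 2)/(t - 8)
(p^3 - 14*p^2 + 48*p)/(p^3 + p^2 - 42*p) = (p - 8)/(p + 7)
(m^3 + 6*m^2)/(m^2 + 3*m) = m*(m + 6)/(m + 3)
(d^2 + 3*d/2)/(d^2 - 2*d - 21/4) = 2*d/(2*d - 7)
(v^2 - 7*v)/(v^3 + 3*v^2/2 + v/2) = 2*(v - 7)/(2*v^2 + 3*v + 1)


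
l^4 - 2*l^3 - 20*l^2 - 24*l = l*(l - 6)*(l + 2)^2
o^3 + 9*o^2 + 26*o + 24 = (o + 2)*(o + 3)*(o + 4)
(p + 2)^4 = p^4 + 8*p^3 + 24*p^2 + 32*p + 16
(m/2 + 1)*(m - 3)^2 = m^3/2 - 2*m^2 - 3*m/2 + 9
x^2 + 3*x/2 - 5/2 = (x - 1)*(x + 5/2)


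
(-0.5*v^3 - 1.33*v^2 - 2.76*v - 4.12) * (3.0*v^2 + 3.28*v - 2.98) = -1.5*v^5 - 5.63*v^4 - 11.1524*v^3 - 17.4494*v^2 - 5.2888*v + 12.2776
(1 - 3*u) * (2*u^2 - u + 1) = -6*u^3 + 5*u^2 - 4*u + 1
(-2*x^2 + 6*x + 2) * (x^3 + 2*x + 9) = -2*x^5 + 6*x^4 - 2*x^3 - 6*x^2 + 58*x + 18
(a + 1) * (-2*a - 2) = -2*a^2 - 4*a - 2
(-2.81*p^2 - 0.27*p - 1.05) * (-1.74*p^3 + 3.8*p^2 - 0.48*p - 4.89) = 4.8894*p^5 - 10.2082*p^4 + 2.1498*p^3 + 9.8805*p^2 + 1.8243*p + 5.1345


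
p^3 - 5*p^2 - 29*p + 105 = (p - 7)*(p - 3)*(p + 5)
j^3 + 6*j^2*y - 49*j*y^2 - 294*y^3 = (j - 7*y)*(j + 6*y)*(j + 7*y)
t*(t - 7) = t^2 - 7*t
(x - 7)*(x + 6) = x^2 - x - 42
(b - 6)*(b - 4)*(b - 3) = b^3 - 13*b^2 + 54*b - 72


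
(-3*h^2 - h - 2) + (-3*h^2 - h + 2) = -6*h^2 - 2*h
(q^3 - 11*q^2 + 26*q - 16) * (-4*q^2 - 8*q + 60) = -4*q^5 + 36*q^4 + 44*q^3 - 804*q^2 + 1688*q - 960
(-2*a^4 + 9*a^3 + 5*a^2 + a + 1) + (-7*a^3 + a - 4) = -2*a^4 + 2*a^3 + 5*a^2 + 2*a - 3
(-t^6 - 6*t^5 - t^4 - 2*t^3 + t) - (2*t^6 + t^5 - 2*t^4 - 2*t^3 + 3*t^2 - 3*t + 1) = -3*t^6 - 7*t^5 + t^4 - 3*t^2 + 4*t - 1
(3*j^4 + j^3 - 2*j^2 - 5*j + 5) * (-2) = -6*j^4 - 2*j^3 + 4*j^2 + 10*j - 10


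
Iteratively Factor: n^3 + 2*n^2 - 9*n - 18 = (n - 3)*(n^2 + 5*n + 6) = (n - 3)*(n + 2)*(n + 3)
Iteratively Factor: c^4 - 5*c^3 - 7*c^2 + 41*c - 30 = (c + 3)*(c^3 - 8*c^2 + 17*c - 10) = (c - 5)*(c + 3)*(c^2 - 3*c + 2) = (c - 5)*(c - 1)*(c + 3)*(c - 2)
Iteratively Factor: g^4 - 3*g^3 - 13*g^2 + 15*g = (g - 5)*(g^3 + 2*g^2 - 3*g) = (g - 5)*(g - 1)*(g^2 + 3*g) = (g - 5)*(g - 1)*(g + 3)*(g)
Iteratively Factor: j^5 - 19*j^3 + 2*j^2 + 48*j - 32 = (j - 1)*(j^4 + j^3 - 18*j^2 - 16*j + 32) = (j - 1)*(j + 2)*(j^3 - j^2 - 16*j + 16) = (j - 1)^2*(j + 2)*(j^2 - 16) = (j - 4)*(j - 1)^2*(j + 2)*(j + 4)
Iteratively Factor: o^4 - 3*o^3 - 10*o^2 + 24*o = (o)*(o^3 - 3*o^2 - 10*o + 24) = o*(o - 2)*(o^2 - o - 12) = o*(o - 4)*(o - 2)*(o + 3)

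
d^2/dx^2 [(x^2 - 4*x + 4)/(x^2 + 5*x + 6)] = 2*(-9*x^3 - 6*x^2 + 132*x + 232)/(x^6 + 15*x^5 + 93*x^4 + 305*x^3 + 558*x^2 + 540*x + 216)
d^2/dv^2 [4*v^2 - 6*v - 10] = 8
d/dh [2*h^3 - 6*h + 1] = 6*h^2 - 6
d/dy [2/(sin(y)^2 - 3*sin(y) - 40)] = 2*(3 - 2*sin(y))*cos(y)/((sin(y) - 8)^2*(sin(y) + 5)^2)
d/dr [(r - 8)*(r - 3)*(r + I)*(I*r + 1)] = I*(4*r^3 - 33*r^2 + 50*r - 11)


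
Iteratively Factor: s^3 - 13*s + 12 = (s + 4)*(s^2 - 4*s + 3) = (s - 3)*(s + 4)*(s - 1)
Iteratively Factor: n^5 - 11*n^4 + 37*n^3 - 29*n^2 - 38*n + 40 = (n + 1)*(n^4 - 12*n^3 + 49*n^2 - 78*n + 40) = (n - 4)*(n + 1)*(n^3 - 8*n^2 + 17*n - 10) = (n - 4)*(n - 2)*(n + 1)*(n^2 - 6*n + 5) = (n - 5)*(n - 4)*(n - 2)*(n + 1)*(n - 1)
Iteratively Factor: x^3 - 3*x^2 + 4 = (x - 2)*(x^2 - x - 2) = (x - 2)*(x + 1)*(x - 2)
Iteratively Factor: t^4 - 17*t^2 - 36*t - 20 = (t - 5)*(t^3 + 5*t^2 + 8*t + 4) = (t - 5)*(t + 1)*(t^2 + 4*t + 4) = (t - 5)*(t + 1)*(t + 2)*(t + 2)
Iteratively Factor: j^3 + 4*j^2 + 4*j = (j + 2)*(j^2 + 2*j) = j*(j + 2)*(j + 2)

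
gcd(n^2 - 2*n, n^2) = n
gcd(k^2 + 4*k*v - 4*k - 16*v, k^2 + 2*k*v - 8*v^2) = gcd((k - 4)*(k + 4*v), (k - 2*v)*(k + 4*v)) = k + 4*v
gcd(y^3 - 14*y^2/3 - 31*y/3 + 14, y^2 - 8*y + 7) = y - 1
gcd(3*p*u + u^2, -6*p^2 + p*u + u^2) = 3*p + u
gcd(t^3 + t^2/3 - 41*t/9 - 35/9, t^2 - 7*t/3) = t - 7/3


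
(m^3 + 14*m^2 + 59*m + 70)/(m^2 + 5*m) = m + 9 + 14/m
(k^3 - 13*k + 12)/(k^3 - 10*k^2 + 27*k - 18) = (k + 4)/(k - 6)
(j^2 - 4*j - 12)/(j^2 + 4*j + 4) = (j - 6)/(j + 2)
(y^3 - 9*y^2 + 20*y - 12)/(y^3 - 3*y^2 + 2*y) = (y - 6)/y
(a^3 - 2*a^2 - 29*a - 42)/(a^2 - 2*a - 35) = (a^2 + 5*a + 6)/(a + 5)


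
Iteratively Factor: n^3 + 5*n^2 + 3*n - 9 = (n + 3)*(n^2 + 2*n - 3) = (n - 1)*(n + 3)*(n + 3)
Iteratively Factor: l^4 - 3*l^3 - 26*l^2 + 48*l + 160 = (l + 2)*(l^3 - 5*l^2 - 16*l + 80) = (l - 4)*(l + 2)*(l^2 - l - 20) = (l - 5)*(l - 4)*(l + 2)*(l + 4)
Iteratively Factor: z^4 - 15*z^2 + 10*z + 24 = (z - 3)*(z^3 + 3*z^2 - 6*z - 8) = (z - 3)*(z + 4)*(z^2 - z - 2) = (z - 3)*(z - 2)*(z + 4)*(z + 1)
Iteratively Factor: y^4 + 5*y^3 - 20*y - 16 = (y + 1)*(y^3 + 4*y^2 - 4*y - 16) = (y + 1)*(y + 2)*(y^2 + 2*y - 8) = (y + 1)*(y + 2)*(y + 4)*(y - 2)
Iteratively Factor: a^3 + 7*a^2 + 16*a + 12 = (a + 2)*(a^2 + 5*a + 6) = (a + 2)^2*(a + 3)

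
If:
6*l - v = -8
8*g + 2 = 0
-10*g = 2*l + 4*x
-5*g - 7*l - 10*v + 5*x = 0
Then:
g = -1/4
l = -605/556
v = 409/278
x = 325/278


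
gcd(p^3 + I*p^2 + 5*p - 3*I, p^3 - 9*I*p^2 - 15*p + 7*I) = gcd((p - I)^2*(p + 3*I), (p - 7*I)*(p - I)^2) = p^2 - 2*I*p - 1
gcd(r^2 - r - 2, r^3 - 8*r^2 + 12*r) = r - 2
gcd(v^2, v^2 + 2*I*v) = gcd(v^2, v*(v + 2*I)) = v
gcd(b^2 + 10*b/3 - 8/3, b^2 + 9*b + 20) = b + 4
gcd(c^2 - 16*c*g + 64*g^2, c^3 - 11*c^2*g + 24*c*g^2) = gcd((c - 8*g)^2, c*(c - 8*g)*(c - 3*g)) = c - 8*g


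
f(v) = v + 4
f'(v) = 1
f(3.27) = 7.27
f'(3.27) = 1.00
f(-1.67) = 2.33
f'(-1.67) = 1.00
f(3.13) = 7.13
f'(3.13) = 1.00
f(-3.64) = 0.36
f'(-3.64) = 1.00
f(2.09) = 6.09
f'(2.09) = 1.00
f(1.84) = 5.84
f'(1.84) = 1.00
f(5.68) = 9.68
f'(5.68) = 1.00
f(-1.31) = 2.69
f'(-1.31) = 1.00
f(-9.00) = -5.00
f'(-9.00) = 1.00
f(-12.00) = -8.00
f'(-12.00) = 1.00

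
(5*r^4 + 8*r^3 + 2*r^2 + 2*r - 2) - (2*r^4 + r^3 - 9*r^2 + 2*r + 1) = 3*r^4 + 7*r^3 + 11*r^2 - 3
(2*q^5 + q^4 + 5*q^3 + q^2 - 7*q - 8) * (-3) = -6*q^5 - 3*q^4 - 15*q^3 - 3*q^2 + 21*q + 24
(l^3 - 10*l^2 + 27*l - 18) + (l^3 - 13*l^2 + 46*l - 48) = 2*l^3 - 23*l^2 + 73*l - 66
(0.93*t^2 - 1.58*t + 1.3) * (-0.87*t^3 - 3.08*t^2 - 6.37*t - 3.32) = -0.8091*t^5 - 1.4898*t^4 - 2.1887*t^3 + 2.973*t^2 - 3.0354*t - 4.316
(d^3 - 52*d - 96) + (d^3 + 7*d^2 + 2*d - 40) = 2*d^3 + 7*d^2 - 50*d - 136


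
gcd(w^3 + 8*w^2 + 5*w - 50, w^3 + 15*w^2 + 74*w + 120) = w + 5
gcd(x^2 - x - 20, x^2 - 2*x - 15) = x - 5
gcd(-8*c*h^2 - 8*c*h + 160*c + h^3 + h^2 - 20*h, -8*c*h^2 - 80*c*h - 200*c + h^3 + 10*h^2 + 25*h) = 8*c*h + 40*c - h^2 - 5*h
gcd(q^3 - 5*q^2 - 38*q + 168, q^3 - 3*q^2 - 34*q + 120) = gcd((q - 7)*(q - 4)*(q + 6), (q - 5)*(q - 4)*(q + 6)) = q^2 + 2*q - 24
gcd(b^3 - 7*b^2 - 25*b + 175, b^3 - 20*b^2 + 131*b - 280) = b^2 - 12*b + 35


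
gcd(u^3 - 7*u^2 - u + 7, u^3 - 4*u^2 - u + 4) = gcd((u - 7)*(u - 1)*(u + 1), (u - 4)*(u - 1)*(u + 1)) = u^2 - 1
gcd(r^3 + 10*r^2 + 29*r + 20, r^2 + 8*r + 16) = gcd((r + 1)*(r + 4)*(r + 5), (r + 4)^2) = r + 4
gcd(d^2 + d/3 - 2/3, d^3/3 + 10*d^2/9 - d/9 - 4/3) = 1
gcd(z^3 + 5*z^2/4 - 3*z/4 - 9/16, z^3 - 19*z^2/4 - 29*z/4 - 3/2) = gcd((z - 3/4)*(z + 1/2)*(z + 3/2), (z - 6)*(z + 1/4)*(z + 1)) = 1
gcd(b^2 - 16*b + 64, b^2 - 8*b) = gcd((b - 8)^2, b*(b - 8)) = b - 8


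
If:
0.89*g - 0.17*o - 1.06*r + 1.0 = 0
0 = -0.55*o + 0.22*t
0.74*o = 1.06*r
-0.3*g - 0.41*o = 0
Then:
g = -0.64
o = 0.47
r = 0.33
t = 1.18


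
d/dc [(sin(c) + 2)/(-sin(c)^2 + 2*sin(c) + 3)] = (4*sin(c) - cos(c)^2)*cos(c)/((sin(c) - 3)^2*(sin(c) + 1)^2)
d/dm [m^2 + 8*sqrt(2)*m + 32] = 2*m + 8*sqrt(2)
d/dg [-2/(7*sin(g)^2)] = 4*cos(g)/(7*sin(g)^3)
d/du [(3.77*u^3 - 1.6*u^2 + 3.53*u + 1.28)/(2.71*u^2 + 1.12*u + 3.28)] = (10.2167*u^4 + 8.4448*u^3 + 25.7385*u^2 - 17.4336*u + 10.1448)/(7.3441*u^4 + 6.0704*u^3 + 19.032*u^2 + 7.3472*u + 10.7584)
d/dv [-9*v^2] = -18*v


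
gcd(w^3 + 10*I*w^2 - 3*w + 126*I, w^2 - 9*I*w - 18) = w - 3*I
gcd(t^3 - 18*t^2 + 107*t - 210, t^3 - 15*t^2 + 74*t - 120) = t^2 - 11*t + 30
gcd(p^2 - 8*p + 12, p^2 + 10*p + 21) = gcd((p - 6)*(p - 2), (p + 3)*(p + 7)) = 1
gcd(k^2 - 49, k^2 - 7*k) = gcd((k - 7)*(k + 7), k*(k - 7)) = k - 7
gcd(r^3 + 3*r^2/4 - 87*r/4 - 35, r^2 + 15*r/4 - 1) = r + 4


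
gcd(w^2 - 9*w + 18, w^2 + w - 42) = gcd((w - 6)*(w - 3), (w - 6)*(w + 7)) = w - 6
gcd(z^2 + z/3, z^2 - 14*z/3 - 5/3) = z + 1/3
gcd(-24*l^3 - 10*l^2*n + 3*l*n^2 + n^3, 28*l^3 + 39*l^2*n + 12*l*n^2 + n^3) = 4*l + n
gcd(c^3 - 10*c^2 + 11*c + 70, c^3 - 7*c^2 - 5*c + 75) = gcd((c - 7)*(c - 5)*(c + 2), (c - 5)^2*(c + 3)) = c - 5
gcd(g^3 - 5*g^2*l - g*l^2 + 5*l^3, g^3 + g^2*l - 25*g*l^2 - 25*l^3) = g^2 - 4*g*l - 5*l^2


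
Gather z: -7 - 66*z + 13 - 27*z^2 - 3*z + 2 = -27*z^2 - 69*z + 8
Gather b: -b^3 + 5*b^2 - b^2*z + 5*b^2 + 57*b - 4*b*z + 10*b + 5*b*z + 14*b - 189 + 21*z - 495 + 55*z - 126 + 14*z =-b^3 + b^2*(10 - z) + b*(z + 81) + 90*z - 810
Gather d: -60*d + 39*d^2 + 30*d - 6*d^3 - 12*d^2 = -6*d^3 + 27*d^2 - 30*d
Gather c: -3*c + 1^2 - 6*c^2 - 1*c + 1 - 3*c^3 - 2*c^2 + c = -3*c^3 - 8*c^2 - 3*c + 2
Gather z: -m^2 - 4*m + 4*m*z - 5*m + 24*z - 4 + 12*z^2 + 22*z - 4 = -m^2 - 9*m + 12*z^2 + z*(4*m + 46) - 8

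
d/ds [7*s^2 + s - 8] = 14*s + 1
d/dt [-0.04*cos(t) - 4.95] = 0.04*sin(t)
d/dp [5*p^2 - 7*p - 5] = 10*p - 7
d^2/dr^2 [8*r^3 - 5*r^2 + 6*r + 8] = 48*r - 10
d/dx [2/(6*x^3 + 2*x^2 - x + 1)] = 2*(-18*x^2 - 4*x + 1)/(6*x^3 + 2*x^2 - x + 1)^2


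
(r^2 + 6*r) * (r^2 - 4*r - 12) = r^4 + 2*r^3 - 36*r^2 - 72*r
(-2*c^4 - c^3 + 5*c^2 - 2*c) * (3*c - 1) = -6*c^5 - c^4 + 16*c^3 - 11*c^2 + 2*c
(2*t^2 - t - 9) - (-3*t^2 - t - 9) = 5*t^2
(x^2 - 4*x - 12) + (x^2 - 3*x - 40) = 2*x^2 - 7*x - 52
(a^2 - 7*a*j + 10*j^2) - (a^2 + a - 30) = -7*a*j - a + 10*j^2 + 30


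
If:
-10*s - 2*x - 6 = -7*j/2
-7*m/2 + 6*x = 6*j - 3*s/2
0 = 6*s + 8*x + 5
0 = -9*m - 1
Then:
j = -1031/4428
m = -1/9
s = -2899/4428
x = -791/5904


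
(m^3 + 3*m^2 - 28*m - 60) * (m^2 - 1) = m^5 + 3*m^4 - 29*m^3 - 63*m^2 + 28*m + 60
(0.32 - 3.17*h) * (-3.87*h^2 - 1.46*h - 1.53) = 12.2679*h^3 + 3.3898*h^2 + 4.3829*h - 0.4896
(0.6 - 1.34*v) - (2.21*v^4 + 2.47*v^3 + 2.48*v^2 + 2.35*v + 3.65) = -2.21*v^4 - 2.47*v^3 - 2.48*v^2 - 3.69*v - 3.05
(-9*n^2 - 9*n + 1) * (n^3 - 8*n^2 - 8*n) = -9*n^5 + 63*n^4 + 145*n^3 + 64*n^2 - 8*n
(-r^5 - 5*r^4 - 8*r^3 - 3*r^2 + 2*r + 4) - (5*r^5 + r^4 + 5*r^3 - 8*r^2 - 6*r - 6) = -6*r^5 - 6*r^4 - 13*r^3 + 5*r^2 + 8*r + 10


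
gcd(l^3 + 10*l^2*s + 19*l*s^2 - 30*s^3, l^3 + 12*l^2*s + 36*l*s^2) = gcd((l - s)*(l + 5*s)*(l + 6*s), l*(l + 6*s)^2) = l + 6*s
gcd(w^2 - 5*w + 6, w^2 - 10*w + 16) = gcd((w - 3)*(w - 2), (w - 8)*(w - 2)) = w - 2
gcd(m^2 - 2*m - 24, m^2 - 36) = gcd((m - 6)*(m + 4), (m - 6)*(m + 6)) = m - 6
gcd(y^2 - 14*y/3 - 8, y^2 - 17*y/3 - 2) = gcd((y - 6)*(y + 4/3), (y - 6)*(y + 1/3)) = y - 6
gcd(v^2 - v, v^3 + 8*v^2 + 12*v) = v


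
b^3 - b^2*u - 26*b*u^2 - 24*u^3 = (b - 6*u)*(b + u)*(b + 4*u)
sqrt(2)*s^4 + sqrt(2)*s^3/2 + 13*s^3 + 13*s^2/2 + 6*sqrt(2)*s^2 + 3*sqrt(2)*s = s*(s + sqrt(2)/2)*(s + 6*sqrt(2))*(sqrt(2)*s + sqrt(2)/2)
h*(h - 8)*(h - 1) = h^3 - 9*h^2 + 8*h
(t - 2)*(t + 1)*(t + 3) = t^3 + 2*t^2 - 5*t - 6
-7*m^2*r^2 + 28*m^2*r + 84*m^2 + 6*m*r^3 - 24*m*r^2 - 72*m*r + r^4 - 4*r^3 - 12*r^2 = (-m + r)*(7*m + r)*(r - 6)*(r + 2)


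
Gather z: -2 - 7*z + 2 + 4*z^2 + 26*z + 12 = 4*z^2 + 19*z + 12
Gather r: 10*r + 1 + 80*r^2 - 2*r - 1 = 80*r^2 + 8*r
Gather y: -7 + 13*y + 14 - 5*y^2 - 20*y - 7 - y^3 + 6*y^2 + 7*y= -y^3 + y^2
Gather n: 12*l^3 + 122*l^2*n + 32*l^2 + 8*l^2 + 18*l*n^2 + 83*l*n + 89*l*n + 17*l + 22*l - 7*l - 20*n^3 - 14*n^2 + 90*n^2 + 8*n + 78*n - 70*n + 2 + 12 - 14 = 12*l^3 + 40*l^2 + 32*l - 20*n^3 + n^2*(18*l + 76) + n*(122*l^2 + 172*l + 16)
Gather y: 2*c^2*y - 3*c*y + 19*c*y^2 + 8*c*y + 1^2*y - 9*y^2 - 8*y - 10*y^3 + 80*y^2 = -10*y^3 + y^2*(19*c + 71) + y*(2*c^2 + 5*c - 7)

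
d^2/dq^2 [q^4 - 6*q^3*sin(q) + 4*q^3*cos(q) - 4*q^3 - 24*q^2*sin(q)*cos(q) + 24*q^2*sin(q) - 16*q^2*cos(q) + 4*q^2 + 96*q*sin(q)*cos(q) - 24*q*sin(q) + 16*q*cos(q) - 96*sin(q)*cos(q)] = 6*q^3*sin(q) - 4*q^3*cos(q) - 48*q^2*sin(q) + 48*q^2*sin(2*q) - 20*q^2*cos(q) + 12*q^2 + 52*q*sin(q) - 192*q*sin(2*q) + 104*q*cos(q) - 96*q*cos(2*q) - 24*q + 16*sin(q) + 168*sin(2*q) - 80*cos(q) + 192*cos(2*q) + 8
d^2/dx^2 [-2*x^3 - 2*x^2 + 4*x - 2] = -12*x - 4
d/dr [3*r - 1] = 3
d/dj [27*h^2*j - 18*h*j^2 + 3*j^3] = 27*h^2 - 36*h*j + 9*j^2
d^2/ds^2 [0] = 0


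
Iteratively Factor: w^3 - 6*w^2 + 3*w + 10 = (w - 5)*(w^2 - w - 2) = (w - 5)*(w + 1)*(w - 2)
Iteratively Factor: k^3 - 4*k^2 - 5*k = (k)*(k^2 - 4*k - 5) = k*(k + 1)*(k - 5)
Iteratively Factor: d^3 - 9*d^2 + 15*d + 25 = (d - 5)*(d^2 - 4*d - 5) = (d - 5)^2*(d + 1)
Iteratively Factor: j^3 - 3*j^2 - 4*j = (j)*(j^2 - 3*j - 4) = j*(j + 1)*(j - 4)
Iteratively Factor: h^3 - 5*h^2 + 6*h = (h)*(h^2 - 5*h + 6) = h*(h - 3)*(h - 2)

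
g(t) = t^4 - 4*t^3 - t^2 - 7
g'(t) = 4*t^3 - 12*t^2 - 2*t = 2*t*(2*t^2 - 6*t - 1)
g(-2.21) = 55.15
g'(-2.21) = -97.36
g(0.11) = -7.02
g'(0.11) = -0.36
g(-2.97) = 166.78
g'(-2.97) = -204.70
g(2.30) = -32.97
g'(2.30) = -19.41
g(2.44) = -35.62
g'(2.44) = -18.22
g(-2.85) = 143.45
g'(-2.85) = -184.37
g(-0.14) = -7.01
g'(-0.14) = 0.03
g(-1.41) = 6.18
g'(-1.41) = -32.25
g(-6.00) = 2117.00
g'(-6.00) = -1284.00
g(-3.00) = 173.00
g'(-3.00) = -210.00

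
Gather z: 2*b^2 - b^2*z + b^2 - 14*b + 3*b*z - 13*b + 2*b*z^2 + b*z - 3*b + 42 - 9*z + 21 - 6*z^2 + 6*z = 3*b^2 - 30*b + z^2*(2*b - 6) + z*(-b^2 + 4*b - 3) + 63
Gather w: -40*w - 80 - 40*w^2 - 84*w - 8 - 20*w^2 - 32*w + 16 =-60*w^2 - 156*w - 72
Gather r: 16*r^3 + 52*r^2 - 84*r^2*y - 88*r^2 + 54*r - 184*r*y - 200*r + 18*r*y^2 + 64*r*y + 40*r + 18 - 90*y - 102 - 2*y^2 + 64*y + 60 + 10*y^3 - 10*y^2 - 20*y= 16*r^3 + r^2*(-84*y - 36) + r*(18*y^2 - 120*y - 106) + 10*y^3 - 12*y^2 - 46*y - 24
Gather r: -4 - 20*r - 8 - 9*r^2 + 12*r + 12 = -9*r^2 - 8*r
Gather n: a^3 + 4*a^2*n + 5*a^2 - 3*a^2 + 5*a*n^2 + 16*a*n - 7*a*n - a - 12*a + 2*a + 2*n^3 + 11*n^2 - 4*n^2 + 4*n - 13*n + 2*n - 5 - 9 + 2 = a^3 + 2*a^2 - 11*a + 2*n^3 + n^2*(5*a + 7) + n*(4*a^2 + 9*a - 7) - 12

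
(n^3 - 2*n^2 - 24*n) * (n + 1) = n^4 - n^3 - 26*n^2 - 24*n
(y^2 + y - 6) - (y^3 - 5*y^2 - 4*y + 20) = -y^3 + 6*y^2 + 5*y - 26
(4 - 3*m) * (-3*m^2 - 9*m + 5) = 9*m^3 + 15*m^2 - 51*m + 20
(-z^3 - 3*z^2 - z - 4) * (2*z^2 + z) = -2*z^5 - 7*z^4 - 5*z^3 - 9*z^2 - 4*z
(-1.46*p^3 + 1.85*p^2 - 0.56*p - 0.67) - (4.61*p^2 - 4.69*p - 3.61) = -1.46*p^3 - 2.76*p^2 + 4.13*p + 2.94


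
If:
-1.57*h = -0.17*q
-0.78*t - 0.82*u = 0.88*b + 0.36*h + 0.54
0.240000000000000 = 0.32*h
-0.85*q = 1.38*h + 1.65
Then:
No Solution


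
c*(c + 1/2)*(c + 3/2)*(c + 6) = c^4 + 8*c^3 + 51*c^2/4 + 9*c/2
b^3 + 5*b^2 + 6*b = b*(b + 2)*(b + 3)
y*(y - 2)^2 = y^3 - 4*y^2 + 4*y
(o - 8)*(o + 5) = o^2 - 3*o - 40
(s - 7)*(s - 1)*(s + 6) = s^3 - 2*s^2 - 41*s + 42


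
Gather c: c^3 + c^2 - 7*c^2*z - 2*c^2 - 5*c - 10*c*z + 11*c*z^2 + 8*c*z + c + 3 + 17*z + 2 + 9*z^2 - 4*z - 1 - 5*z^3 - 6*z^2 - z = c^3 + c^2*(-7*z - 1) + c*(11*z^2 - 2*z - 4) - 5*z^3 + 3*z^2 + 12*z + 4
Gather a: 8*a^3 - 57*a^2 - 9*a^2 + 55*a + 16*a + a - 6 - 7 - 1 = 8*a^3 - 66*a^2 + 72*a - 14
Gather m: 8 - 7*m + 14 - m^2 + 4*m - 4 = -m^2 - 3*m + 18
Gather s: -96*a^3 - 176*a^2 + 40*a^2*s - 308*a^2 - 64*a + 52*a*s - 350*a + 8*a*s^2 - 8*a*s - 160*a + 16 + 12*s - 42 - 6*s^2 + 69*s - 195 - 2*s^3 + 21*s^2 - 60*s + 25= -96*a^3 - 484*a^2 - 574*a - 2*s^3 + s^2*(8*a + 15) + s*(40*a^2 + 44*a + 21) - 196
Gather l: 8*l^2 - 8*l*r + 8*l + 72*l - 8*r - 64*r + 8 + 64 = 8*l^2 + l*(80 - 8*r) - 72*r + 72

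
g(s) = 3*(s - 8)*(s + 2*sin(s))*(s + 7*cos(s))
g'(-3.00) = -8.04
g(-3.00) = -1075.55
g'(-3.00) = -8.04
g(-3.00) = -1075.55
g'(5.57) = -233.44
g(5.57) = -337.50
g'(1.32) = 315.58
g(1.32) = -199.57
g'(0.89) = 15.12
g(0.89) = -276.09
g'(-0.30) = -411.92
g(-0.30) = 141.72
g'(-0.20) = -461.82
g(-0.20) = 97.87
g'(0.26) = -447.69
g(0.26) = -126.28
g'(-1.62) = 906.77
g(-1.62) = -205.08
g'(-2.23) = 793.64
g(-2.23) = -762.27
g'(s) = 3*(1 - 7*sin(s))*(s - 8)*(s + 2*sin(s)) + 3*(s - 8)*(s + 7*cos(s))*(2*cos(s) + 1) + 3*(s + 2*sin(s))*(s + 7*cos(s))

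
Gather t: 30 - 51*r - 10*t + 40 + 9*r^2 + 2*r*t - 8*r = 9*r^2 - 59*r + t*(2*r - 10) + 70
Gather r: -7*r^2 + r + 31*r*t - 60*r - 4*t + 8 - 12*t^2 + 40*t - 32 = -7*r^2 + r*(31*t - 59) - 12*t^2 + 36*t - 24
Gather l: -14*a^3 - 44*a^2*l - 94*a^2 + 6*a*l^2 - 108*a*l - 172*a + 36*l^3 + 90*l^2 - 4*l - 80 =-14*a^3 - 94*a^2 - 172*a + 36*l^3 + l^2*(6*a + 90) + l*(-44*a^2 - 108*a - 4) - 80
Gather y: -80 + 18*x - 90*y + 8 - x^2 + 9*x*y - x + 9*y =-x^2 + 17*x + y*(9*x - 81) - 72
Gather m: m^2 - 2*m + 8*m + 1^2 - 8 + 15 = m^2 + 6*m + 8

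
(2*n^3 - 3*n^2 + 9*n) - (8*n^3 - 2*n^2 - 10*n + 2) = -6*n^3 - n^2 + 19*n - 2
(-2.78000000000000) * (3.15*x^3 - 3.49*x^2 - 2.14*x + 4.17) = -8.757*x^3 + 9.7022*x^2 + 5.9492*x - 11.5926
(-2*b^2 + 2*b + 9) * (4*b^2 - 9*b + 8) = -8*b^4 + 26*b^3 + 2*b^2 - 65*b + 72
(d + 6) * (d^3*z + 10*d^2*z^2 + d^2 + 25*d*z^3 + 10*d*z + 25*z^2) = d^4*z + 10*d^3*z^2 + 6*d^3*z + d^3 + 25*d^2*z^3 + 60*d^2*z^2 + 10*d^2*z + 6*d^2 + 150*d*z^3 + 25*d*z^2 + 60*d*z + 150*z^2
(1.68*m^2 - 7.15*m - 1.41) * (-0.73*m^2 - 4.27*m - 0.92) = -1.2264*m^4 - 1.9541*m^3 + 30.0142*m^2 + 12.5987*m + 1.2972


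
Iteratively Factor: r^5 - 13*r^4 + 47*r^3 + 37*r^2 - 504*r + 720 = (r - 4)*(r^4 - 9*r^3 + 11*r^2 + 81*r - 180) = (r - 5)*(r - 4)*(r^3 - 4*r^2 - 9*r + 36) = (r - 5)*(r - 4)*(r + 3)*(r^2 - 7*r + 12) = (r - 5)*(r - 4)*(r - 3)*(r + 3)*(r - 4)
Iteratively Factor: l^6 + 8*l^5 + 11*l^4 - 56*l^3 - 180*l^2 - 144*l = (l + 2)*(l^5 + 6*l^4 - l^3 - 54*l^2 - 72*l) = (l + 2)^2*(l^4 + 4*l^3 - 9*l^2 - 36*l) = (l - 3)*(l + 2)^2*(l^3 + 7*l^2 + 12*l) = (l - 3)*(l + 2)^2*(l + 4)*(l^2 + 3*l) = (l - 3)*(l + 2)^2*(l + 3)*(l + 4)*(l)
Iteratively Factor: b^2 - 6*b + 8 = (b - 2)*(b - 4)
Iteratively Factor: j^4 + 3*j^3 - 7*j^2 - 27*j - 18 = (j + 2)*(j^3 + j^2 - 9*j - 9) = (j - 3)*(j + 2)*(j^2 + 4*j + 3) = (j - 3)*(j + 1)*(j + 2)*(j + 3)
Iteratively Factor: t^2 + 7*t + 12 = (t + 4)*(t + 3)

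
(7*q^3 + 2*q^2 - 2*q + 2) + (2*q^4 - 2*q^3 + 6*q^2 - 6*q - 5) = 2*q^4 + 5*q^3 + 8*q^2 - 8*q - 3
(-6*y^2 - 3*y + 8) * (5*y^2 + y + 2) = -30*y^4 - 21*y^3 + 25*y^2 + 2*y + 16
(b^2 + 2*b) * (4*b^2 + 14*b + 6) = 4*b^4 + 22*b^3 + 34*b^2 + 12*b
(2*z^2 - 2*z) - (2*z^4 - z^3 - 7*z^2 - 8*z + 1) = -2*z^4 + z^3 + 9*z^2 + 6*z - 1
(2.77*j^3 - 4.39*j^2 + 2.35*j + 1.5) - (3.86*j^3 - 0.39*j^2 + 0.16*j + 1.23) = -1.09*j^3 - 4.0*j^2 + 2.19*j + 0.27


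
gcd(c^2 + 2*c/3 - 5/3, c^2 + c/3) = 1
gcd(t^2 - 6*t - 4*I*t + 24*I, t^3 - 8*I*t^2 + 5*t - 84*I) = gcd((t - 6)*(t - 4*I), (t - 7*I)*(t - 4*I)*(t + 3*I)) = t - 4*I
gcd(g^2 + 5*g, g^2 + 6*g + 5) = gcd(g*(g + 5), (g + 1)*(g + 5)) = g + 5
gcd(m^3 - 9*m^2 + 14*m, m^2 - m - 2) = m - 2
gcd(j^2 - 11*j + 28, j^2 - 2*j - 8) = j - 4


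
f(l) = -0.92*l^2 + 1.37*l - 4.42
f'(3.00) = -4.15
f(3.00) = -8.59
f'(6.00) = -9.67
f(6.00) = -29.32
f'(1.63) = -1.63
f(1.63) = -4.63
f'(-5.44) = 11.38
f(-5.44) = -39.10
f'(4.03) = -6.05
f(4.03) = -13.84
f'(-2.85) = 6.61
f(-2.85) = -15.80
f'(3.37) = -4.83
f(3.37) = -10.25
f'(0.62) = 0.23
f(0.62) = -3.92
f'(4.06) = -6.10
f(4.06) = -14.02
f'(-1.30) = 3.76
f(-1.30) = -7.76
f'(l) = 1.37 - 1.84*l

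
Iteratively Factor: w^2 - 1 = (w + 1)*(w - 1)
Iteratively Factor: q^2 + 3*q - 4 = (q - 1)*(q + 4)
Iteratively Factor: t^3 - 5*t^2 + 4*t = (t)*(t^2 - 5*t + 4) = t*(t - 1)*(t - 4)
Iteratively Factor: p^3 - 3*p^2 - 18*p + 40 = (p - 2)*(p^2 - p - 20) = (p - 5)*(p - 2)*(p + 4)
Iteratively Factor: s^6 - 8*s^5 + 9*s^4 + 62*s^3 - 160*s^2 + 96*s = (s)*(s^5 - 8*s^4 + 9*s^3 + 62*s^2 - 160*s + 96) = s*(s - 4)*(s^4 - 4*s^3 - 7*s^2 + 34*s - 24) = s*(s - 4)*(s + 3)*(s^3 - 7*s^2 + 14*s - 8) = s*(s - 4)^2*(s + 3)*(s^2 - 3*s + 2) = s*(s - 4)^2*(s - 2)*(s + 3)*(s - 1)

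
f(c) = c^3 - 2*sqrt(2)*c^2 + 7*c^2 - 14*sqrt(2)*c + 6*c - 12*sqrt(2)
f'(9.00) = 304.29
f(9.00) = 925.74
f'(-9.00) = 154.11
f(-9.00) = -283.88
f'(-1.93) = -18.73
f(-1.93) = 18.01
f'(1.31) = 2.28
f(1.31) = -25.64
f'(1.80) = 10.94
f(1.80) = -22.46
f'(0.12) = -12.75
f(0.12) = -18.56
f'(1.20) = 0.53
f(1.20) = -25.79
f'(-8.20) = 119.51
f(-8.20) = -174.69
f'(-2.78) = -13.81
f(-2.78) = 32.15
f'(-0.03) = -14.05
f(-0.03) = -16.55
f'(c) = 3*c^2 - 4*sqrt(2)*c + 14*c - 14*sqrt(2) + 6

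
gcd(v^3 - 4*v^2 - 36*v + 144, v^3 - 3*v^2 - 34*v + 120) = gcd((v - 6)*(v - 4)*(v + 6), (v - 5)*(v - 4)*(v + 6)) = v^2 + 2*v - 24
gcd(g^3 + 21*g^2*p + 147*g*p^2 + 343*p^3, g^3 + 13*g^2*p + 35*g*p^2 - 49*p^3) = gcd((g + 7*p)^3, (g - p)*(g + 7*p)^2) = g^2 + 14*g*p + 49*p^2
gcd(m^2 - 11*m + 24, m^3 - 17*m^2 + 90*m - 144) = m^2 - 11*m + 24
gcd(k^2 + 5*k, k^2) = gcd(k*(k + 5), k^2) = k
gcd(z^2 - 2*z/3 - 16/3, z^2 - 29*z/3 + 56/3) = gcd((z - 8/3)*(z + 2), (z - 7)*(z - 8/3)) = z - 8/3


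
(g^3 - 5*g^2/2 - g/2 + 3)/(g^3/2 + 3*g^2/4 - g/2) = 2*(2*g^3 - 5*g^2 - g + 6)/(g*(2*g^2 + 3*g - 2))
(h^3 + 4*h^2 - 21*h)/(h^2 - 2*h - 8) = h*(-h^2 - 4*h + 21)/(-h^2 + 2*h + 8)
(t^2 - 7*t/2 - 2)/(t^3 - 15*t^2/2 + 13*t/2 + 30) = (2*t + 1)/(2*t^2 - 7*t - 15)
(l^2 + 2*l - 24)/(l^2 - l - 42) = (l - 4)/(l - 7)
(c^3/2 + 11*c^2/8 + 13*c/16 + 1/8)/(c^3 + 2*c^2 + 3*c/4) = (4*c^2 + 9*c + 2)/(4*c*(2*c + 3))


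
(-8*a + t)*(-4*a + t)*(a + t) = 32*a^3 + 20*a^2*t - 11*a*t^2 + t^3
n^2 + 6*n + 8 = (n + 2)*(n + 4)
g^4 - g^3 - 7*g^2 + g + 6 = (g - 3)*(g - 1)*(g + 1)*(g + 2)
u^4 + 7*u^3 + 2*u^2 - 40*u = u*(u - 2)*(u + 4)*(u + 5)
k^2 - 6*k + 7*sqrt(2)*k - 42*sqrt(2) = (k - 6)*(k + 7*sqrt(2))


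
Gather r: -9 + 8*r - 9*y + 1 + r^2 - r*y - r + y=r^2 + r*(7 - y) - 8*y - 8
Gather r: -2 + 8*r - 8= 8*r - 10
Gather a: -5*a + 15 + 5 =20 - 5*a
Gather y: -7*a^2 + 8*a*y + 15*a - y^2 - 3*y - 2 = -7*a^2 + 15*a - y^2 + y*(8*a - 3) - 2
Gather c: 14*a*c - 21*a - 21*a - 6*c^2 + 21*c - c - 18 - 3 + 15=-42*a - 6*c^2 + c*(14*a + 20) - 6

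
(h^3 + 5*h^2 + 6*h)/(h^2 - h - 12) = h*(h + 2)/(h - 4)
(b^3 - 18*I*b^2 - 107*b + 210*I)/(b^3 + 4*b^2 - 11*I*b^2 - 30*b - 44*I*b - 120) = (b - 7*I)/(b + 4)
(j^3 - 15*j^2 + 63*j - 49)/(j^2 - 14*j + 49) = j - 1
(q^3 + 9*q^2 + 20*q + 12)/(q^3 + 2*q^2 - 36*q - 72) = (q + 1)/(q - 6)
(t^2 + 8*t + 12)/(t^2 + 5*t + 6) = (t + 6)/(t + 3)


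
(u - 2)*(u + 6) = u^2 + 4*u - 12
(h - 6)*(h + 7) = h^2 + h - 42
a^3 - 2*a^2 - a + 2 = (a - 2)*(a - 1)*(a + 1)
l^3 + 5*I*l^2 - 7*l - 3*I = (l + I)^2*(l + 3*I)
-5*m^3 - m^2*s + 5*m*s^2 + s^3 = (-m + s)*(m + s)*(5*m + s)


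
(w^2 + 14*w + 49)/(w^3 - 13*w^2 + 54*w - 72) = (w^2 + 14*w + 49)/(w^3 - 13*w^2 + 54*w - 72)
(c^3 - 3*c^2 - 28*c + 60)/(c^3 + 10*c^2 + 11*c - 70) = (c - 6)/(c + 7)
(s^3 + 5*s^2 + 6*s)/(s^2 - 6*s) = (s^2 + 5*s + 6)/(s - 6)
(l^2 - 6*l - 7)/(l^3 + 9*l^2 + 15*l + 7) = (l - 7)/(l^2 + 8*l + 7)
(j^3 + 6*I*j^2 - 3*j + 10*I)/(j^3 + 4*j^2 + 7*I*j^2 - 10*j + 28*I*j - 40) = (j - I)/(j + 4)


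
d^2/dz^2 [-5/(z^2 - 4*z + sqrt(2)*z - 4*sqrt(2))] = 10*(z^2 - 4*z + sqrt(2)*z - (2*z - 4 + sqrt(2))^2 - 4*sqrt(2))/(z^2 - 4*z + sqrt(2)*z - 4*sqrt(2))^3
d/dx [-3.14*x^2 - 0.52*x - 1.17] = -6.28*x - 0.52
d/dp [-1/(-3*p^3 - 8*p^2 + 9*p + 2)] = (-9*p^2 - 16*p + 9)/(3*p^3 + 8*p^2 - 9*p - 2)^2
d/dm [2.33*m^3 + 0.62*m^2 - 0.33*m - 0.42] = 6.99*m^2 + 1.24*m - 0.33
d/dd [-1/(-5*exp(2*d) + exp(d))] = (1 - 10*exp(d))*exp(-d)/(5*exp(d) - 1)^2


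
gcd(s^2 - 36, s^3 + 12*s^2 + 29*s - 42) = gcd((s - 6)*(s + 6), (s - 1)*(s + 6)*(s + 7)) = s + 6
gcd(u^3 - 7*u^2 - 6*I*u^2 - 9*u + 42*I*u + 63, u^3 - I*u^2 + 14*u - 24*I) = u - 3*I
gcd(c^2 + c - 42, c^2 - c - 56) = c + 7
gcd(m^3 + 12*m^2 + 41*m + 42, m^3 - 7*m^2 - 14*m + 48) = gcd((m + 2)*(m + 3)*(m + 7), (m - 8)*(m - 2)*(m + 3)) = m + 3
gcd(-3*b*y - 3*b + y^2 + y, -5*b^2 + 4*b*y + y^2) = 1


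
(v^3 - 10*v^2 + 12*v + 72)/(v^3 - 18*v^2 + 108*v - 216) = (v + 2)/(v - 6)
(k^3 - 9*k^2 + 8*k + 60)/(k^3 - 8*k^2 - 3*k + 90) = (k + 2)/(k + 3)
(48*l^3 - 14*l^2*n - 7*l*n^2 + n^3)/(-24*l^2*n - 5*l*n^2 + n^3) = (-2*l + n)/n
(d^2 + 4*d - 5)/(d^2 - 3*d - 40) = (d - 1)/(d - 8)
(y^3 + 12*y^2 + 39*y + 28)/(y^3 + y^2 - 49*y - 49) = (y + 4)/(y - 7)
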